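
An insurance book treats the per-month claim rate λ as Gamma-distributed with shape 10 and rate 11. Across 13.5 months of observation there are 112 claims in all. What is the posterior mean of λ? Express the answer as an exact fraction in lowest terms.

244/49

Total count 112 over total exposure 13.5 months.
Conjugate update: add total count to the shape and total exposure to the rate, giving Gamma(122, 49/2).
Posterior mean = α'/β' = 122/(49/2) = 244/49.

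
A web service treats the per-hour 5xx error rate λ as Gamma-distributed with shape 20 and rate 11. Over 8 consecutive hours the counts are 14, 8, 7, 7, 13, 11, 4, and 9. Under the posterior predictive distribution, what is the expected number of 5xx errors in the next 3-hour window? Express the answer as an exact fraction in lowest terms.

279/19

Total count: 14 + 8 + 7 + 7 + 13 + 11 + 4 + 9 = 73.
Total exposure: 8 hours.
Posterior: α' = 20 + 73 = 93, β' = 11 + 8 = 19.
Predictive mean over a 3-hour window = T·E[λ|data] = 3·93/19 = 279/19.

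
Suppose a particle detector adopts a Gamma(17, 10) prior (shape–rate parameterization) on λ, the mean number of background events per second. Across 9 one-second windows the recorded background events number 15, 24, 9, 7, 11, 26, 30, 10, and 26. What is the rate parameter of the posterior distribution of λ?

Total count: 15 + 24 + 9 + 7 + 11 + 26 + 30 + 10 + 26 = 158.
Total exposure: 9 seconds.
Gamma(α, β) with Poisson data over total exposure Σt gives posterior Gamma(α+Σx, β+Σt) = Gamma(175, 19).

19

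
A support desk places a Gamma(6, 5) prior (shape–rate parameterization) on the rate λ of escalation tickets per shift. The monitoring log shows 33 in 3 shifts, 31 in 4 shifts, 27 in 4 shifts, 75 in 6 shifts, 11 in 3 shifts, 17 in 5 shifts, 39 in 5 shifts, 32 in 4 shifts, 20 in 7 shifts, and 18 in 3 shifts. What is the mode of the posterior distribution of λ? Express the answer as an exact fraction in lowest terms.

Total count: 33 + 31 + 27 + 75 + 11 + 17 + 39 + 32 + 20 + 18 = 303.
Total exposure: 3 + 4 + 4 + 6 + 3 + 5 + 5 + 4 + 7 + 3 = 44 shifts.
Conjugate update: add total count to the shape and total exposure to the rate, giving Gamma(309, 49).
Posterior mode = (α'−1)/β' = 308/49 = 44/7.

44/7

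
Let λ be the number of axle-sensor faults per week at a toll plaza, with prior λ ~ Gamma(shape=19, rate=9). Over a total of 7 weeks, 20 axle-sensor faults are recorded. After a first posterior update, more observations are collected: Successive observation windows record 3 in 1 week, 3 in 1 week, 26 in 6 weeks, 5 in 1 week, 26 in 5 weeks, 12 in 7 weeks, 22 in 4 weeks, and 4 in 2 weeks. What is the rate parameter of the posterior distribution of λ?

43

Total count 20 over total exposure 7 weeks.
After the first batch: Gamma(19 + 20, 9 + 7) = Gamma(39, 16).
Total count: 3 + 3 + 26 + 5 + 26 + 12 + 22 + 4 = 101.
Total exposure: 1 + 1 + 6 + 1 + 5 + 7 + 4 + 2 = 27 weeks.
After the second batch: Gamma(39 + 101, 16 + 27) = Gamma(140, 43).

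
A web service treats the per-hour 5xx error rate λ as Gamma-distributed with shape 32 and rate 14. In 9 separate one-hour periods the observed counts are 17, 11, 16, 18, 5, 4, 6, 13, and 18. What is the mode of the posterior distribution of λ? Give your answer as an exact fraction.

Total count: 17 + 11 + 16 + 18 + 5 + 4 + 6 + 13 + 18 = 108.
Total exposure: 9 hours.
Gamma(α, β) with Poisson data over total exposure Σt gives posterior Gamma(α+Σx, β+Σt) = Gamma(140, 23).
Posterior mode = (α'−1)/β' = 139/23.

139/23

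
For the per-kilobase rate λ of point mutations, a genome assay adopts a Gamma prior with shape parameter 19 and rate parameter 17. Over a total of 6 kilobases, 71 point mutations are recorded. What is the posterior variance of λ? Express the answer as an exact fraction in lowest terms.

90/529

Total count 71 over total exposure 6 kilobases.
Gamma(α, β) with Poisson data over total exposure Σt gives posterior Gamma(α+Σx, β+Σt) = Gamma(90, 23).
Posterior variance = α'/β'² = 90/529.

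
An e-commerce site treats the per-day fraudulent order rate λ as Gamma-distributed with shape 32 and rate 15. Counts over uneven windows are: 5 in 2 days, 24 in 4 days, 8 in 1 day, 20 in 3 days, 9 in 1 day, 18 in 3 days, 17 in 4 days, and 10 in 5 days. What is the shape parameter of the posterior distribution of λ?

143

Total count: 5 + 24 + 8 + 20 + 9 + 18 + 17 + 10 = 111.
Total exposure: 2 + 4 + 1 + 3 + 1 + 3 + 4 + 5 = 23 days.
The Gamma prior is conjugate for the Poisson rate, so λ | data ~ Gamma(32+111, 15+23) = Gamma(143, 38).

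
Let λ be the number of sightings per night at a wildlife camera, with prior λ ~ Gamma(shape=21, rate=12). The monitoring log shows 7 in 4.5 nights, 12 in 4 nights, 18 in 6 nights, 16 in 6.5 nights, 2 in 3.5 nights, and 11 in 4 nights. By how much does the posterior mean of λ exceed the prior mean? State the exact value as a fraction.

Total count: 7 + 12 + 18 + 16 + 2 + 11 = 66.
Total exposure: 4.5 + 4 + 6 + 6.5 + 3.5 + 4 = 28.5 nights.
Posterior: α' = 21 + 66 = 87, β' = 12 + 28.5 = 81/2.
Posterior mean = 87/(81/2) = 58/27; prior mean = 21/12 = 7/4. Difference = 58/27 − 7/4 = 43/108.

43/108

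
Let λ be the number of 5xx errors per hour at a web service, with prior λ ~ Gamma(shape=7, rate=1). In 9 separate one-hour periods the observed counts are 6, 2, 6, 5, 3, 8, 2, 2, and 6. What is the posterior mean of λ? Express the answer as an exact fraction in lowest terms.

47/10

Total count: 6 + 2 + 6 + 5 + 3 + 8 + 2 + 2 + 6 = 40.
Total exposure: 9 hours.
Gamma(α, β) with Poisson data over total exposure Σt gives posterior Gamma(α+Σx, β+Σt) = Gamma(47, 10).
Posterior mean = α'/β' = 47/10.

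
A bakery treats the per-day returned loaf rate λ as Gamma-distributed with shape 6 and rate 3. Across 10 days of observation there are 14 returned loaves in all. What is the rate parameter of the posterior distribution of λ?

13

Total count 14 over total exposure 10 days.
By Gamma–Poisson conjugacy, the posterior is Gamma(α + Σx, β + Σt) = Gamma(6 + 14, 3 + 10) = Gamma(20, 13).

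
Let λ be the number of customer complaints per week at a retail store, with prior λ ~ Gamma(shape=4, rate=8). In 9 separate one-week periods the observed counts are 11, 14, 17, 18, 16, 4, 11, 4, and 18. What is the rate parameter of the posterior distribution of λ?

Total count: 11 + 14 + 17 + 18 + 16 + 4 + 11 + 4 + 18 = 113.
Total exposure: 9 weeks.
Gamma(α, β) with Poisson data over total exposure Σt gives posterior Gamma(α+Σx, β+Σt) = Gamma(117, 17).

17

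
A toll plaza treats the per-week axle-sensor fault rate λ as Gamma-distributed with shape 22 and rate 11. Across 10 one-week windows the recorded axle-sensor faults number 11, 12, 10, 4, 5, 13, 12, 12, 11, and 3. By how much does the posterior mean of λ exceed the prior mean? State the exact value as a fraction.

Total count: 11 + 12 + 10 + 4 + 5 + 13 + 12 + 12 + 11 + 3 = 93.
Total exposure: 10 weeks.
Gamma(α, β) with Poisson data over total exposure Σt gives posterior Gamma(α+Σx, β+Σt) = Gamma(115, 21).
Posterior mean = 115/21 = 115/21; prior mean = 22/11 = 2. Difference = 115/21 − 2 = 73/21.

73/21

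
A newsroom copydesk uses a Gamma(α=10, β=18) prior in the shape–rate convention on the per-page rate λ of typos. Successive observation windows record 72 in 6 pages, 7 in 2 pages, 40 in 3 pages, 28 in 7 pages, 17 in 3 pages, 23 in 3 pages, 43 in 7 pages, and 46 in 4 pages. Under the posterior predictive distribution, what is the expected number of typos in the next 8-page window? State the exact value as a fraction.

Total count: 72 + 7 + 40 + 28 + 17 + 23 + 43 + 46 = 276.
Total exposure: 6 + 2 + 3 + 7 + 3 + 3 + 7 + 4 = 35 pages.
By Gamma–Poisson conjugacy, the posterior is Gamma(α + Σx, β + Σt) = Gamma(10 + 276, 18 + 35) = Gamma(286, 53).
Predictive mean over an 8-page window = T·E[λ|data] = 8·286/53 = 2288/53.

2288/53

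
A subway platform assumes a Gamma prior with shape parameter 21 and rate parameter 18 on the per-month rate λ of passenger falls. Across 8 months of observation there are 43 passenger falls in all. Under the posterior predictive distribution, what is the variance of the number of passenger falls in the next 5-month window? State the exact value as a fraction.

Total count 43 over total exposure 8 months.
Posterior: α' = 21 + 43 = 64, β' = 18 + 8 = 26.
The posterior predictive for a window of length T is Negative Binomial with variance T·α'·(β'+T)/β'² = 5·64·31/676 = 2480/169.

2480/169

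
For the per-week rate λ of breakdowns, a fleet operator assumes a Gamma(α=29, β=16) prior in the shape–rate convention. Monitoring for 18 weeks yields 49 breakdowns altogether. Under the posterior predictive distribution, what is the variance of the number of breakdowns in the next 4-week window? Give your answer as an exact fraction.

2964/289

Total count 49 over total exposure 18 weeks.
Gamma(α, β) with Poisson data over total exposure Σt gives posterior Gamma(α+Σx, β+Σt) = Gamma(78, 34).
The posterior predictive for a window of length T is Negative Binomial with variance T·α'·(β'+T)/β'² = 4·78·38/1156 = 2964/289.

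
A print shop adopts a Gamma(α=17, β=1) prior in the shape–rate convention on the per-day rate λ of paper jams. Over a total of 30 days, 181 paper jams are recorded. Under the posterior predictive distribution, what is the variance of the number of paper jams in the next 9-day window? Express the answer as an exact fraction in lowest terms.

Total count 181 over total exposure 30 days.
Gamma(α, β) with Poisson data over total exposure Σt gives posterior Gamma(α+Σx, β+Σt) = Gamma(198, 31).
The posterior predictive for a window of length T is Negative Binomial with variance T·α'·(β'+T)/β'² = 9·198·40/961 = 71280/961.

71280/961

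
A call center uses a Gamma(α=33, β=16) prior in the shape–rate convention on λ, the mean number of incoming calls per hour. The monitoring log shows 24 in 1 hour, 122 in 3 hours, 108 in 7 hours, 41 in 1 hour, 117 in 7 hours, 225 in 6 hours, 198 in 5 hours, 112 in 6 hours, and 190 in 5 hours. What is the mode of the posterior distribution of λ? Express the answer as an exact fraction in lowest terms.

1169/57

Total count: 24 + 122 + 108 + 41 + 117 + 225 + 198 + 112 + 190 = 1137.
Total exposure: 1 + 3 + 7 + 1 + 7 + 6 + 5 + 6 + 5 = 41 hours.
Posterior: α' = 33 + 1137 = 1170, β' = 16 + 41 = 57.
Posterior mode = (α'−1)/β' = 1169/57.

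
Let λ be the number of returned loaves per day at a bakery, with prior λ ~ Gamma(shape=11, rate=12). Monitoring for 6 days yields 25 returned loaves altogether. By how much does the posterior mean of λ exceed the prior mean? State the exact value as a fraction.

Total count 25 over total exposure 6 days.
Conjugate update: add total count to the shape and total exposure to the rate, giving Gamma(36, 18).
Posterior mean = 36/18 = 2; prior mean = 11/12 = 11/12. Difference = 2 − 11/12 = 13/12.

13/12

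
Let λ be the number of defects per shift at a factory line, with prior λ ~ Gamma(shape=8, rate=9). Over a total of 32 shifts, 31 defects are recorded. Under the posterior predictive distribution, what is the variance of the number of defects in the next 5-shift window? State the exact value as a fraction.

8970/1681

Total count 31 over total exposure 32 shifts.
Posterior: α' = 8 + 31 = 39, β' = 9 + 32 = 41.
The posterior predictive for a window of length T is Negative Binomial with variance T·α'·(β'+T)/β'² = 5·39·46/1681 = 8970/1681.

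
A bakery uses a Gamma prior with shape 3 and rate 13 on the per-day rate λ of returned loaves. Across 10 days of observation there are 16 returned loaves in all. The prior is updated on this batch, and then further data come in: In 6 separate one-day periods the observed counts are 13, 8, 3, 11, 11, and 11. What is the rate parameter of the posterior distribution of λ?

Total count 16 over total exposure 10 days.
After the first batch: Gamma(3 + 16, 13 + 10) = Gamma(19, 23).
Total count: 13 + 8 + 3 + 11 + 11 + 11 = 57.
Total exposure: 6 days.
After the second batch: Gamma(19 + 57, 23 + 6) = Gamma(76, 29).

29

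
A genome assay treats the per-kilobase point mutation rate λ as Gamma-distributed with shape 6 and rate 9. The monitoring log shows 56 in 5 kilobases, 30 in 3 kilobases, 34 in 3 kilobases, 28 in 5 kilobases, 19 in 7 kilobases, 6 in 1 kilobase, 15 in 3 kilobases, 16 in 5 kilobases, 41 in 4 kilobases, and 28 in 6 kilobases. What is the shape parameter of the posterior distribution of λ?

279

Total count: 56 + 30 + 34 + 28 + 19 + 6 + 15 + 16 + 41 + 28 = 273.
Total exposure: 5 + 3 + 3 + 5 + 7 + 1 + 3 + 5 + 4 + 6 = 42 kilobases.
Posterior: α' = 6 + 273 = 279, β' = 9 + 42 = 51.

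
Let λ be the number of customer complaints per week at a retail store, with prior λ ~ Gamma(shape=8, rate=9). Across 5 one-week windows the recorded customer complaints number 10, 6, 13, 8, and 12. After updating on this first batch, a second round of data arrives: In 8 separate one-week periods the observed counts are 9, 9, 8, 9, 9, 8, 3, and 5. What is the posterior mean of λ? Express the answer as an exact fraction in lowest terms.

117/22

Total count: 10 + 6 + 13 + 8 + 12 = 49.
Total exposure: 5 weeks.
After the first batch: Gamma(8 + 49, 9 + 5) = Gamma(57, 14).
Total count: 9 + 9 + 8 + 9 + 9 + 8 + 3 + 5 = 60.
Total exposure: 8 weeks.
After the second batch: Gamma(57 + 60, 14 + 8) = Gamma(117, 22).
Posterior mean = α'/β' = 117/22.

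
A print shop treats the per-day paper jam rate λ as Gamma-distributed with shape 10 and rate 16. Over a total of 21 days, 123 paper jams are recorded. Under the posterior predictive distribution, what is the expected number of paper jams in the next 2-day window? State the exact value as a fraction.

Total count 123 over total exposure 21 days.
Gamma(α, β) with Poisson data over total exposure Σt gives posterior Gamma(α+Σx, β+Σt) = Gamma(133, 37).
Predictive mean over a 2-day window = T·E[λ|data] = 2·133/37 = 266/37.

266/37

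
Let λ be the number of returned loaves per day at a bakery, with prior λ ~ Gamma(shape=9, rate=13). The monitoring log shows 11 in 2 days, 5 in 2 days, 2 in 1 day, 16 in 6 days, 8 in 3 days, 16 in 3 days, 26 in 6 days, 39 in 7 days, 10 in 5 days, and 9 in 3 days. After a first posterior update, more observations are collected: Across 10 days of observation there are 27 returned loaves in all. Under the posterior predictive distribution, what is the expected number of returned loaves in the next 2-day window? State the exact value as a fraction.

Total count: 11 + 5 + 2 + 16 + 8 + 16 + 26 + 39 + 10 + 9 = 142.
Total exposure: 2 + 2 + 1 + 6 + 3 + 3 + 6 + 7 + 5 + 3 = 38 days.
After the first batch: Gamma(9 + 142, 13 + 38) = Gamma(151, 51).
Total count 27 over total exposure 10 days.
After the second batch: Gamma(151 + 27, 51 + 10) = Gamma(178, 61).
Predictive mean over a 2-day window = T·E[λ|data] = 2·178/61 = 356/61.

356/61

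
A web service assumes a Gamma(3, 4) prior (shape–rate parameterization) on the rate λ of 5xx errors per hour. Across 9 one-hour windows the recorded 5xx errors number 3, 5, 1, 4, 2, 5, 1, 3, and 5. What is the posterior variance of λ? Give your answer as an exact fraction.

32/169

Total count: 3 + 5 + 1 + 4 + 2 + 5 + 1 + 3 + 5 = 29.
Total exposure: 9 hours.
The Gamma prior is conjugate for the Poisson rate, so λ | data ~ Gamma(3+29, 4+9) = Gamma(32, 13).
Posterior variance = α'/β'² = 32/169.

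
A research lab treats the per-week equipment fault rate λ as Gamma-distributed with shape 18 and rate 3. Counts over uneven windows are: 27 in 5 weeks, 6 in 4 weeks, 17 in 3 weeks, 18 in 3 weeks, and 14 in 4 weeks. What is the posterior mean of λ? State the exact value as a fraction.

Total count: 27 + 6 + 17 + 18 + 14 = 82.
Total exposure: 5 + 4 + 3 + 3 + 4 = 19 weeks.
Posterior: α' = 18 + 82 = 100, β' = 3 + 19 = 22.
Posterior mean = α'/β' = 100/22 = 50/11.

50/11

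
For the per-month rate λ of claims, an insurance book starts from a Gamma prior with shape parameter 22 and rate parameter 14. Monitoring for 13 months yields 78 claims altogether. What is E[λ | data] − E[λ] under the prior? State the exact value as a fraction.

Total count 78 over total exposure 13 months.
Gamma(α, β) with Poisson data over total exposure Σt gives posterior Gamma(α+Σx, β+Σt) = Gamma(100, 27).
Posterior mean = 100/27 = 100/27; prior mean = 22/14 = 11/7. Difference = 100/27 − 11/7 = 403/189.

403/189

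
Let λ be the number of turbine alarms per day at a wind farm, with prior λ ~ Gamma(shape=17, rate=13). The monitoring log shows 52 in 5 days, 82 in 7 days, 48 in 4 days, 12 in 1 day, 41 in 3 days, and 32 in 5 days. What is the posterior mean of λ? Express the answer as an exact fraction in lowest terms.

Total count: 52 + 82 + 48 + 12 + 41 + 32 = 267.
Total exposure: 5 + 7 + 4 + 1 + 3 + 5 = 25 days.
Posterior: α' = 17 + 267 = 284, β' = 13 + 25 = 38.
Posterior mean = α'/β' = 284/38 = 142/19.

142/19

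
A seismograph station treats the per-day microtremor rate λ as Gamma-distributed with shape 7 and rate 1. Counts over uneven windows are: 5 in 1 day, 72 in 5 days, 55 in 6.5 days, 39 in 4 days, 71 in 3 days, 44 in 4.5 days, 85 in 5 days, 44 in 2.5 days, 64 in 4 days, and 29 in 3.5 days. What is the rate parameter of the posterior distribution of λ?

Total count: 5 + 72 + 55 + 39 + 71 + 44 + 85 + 44 + 64 + 29 = 508.
Total exposure: 1 + 5 + 6.5 + 4 + 3 + 4.5 + 5 + 2.5 + 4 + 3.5 = 39 days.
By Gamma–Poisson conjugacy, the posterior is Gamma(α + Σx, β + Σt) = Gamma(7 + 508, 1 + 39) = Gamma(515, 40).

40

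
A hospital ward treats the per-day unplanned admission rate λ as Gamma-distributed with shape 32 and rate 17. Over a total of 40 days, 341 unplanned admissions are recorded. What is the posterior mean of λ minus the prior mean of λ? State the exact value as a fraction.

4517/969

Total count 341 over total exposure 40 days.
Conjugate update: add total count to the shape and total exposure to the rate, giving Gamma(373, 57).
Posterior mean = 373/57 = 373/57; prior mean = 32/17 = 32/17. Difference = 373/57 − 32/17 = 4517/969.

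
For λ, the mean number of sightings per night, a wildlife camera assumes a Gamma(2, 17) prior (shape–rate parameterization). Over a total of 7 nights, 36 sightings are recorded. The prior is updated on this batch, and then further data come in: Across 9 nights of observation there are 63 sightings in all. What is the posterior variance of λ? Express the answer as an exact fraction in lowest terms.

Total count 36 over total exposure 7 nights.
After the first batch: Gamma(2 + 36, 17 + 7) = Gamma(38, 24).
Total count 63 over total exposure 9 nights.
After the second batch: Gamma(38 + 63, 24 + 9) = Gamma(101, 33).
Posterior variance = α'/β'² = 101/1089.

101/1089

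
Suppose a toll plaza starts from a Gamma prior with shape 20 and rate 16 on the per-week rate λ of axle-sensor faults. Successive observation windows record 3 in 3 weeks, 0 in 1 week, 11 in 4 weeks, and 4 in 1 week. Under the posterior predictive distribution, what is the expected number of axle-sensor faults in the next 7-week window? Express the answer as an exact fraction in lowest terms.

Total count: 3 + 0 + 11 + 4 = 18.
Total exposure: 3 + 1 + 4 + 1 = 9 weeks.
Gamma(α, β) with Poisson data over total exposure Σt gives posterior Gamma(α+Σx, β+Σt) = Gamma(38, 25).
Predictive mean over a 7-week window = T·E[λ|data] = 7·38/25 = 266/25.

266/25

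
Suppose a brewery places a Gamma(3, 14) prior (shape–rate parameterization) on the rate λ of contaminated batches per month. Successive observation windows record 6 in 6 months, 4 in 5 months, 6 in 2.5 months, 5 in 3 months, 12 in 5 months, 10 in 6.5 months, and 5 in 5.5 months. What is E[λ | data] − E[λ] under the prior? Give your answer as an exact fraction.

1143/1330

Total count: 6 + 4 + 6 + 5 + 12 + 10 + 5 = 48.
Total exposure: 6 + 5 + 2.5 + 3 + 5 + 6.5 + 5.5 = 33.5 months.
By Gamma–Poisson conjugacy, the posterior is Gamma(α + Σx, β + Σt) = Gamma(3 + 48, 14 + 33.5) = Gamma(51, 95/2).
Posterior mean = 51/(95/2) = 102/95; prior mean = 3/14 = 3/14. Difference = 102/95 − 3/14 = 1143/1330.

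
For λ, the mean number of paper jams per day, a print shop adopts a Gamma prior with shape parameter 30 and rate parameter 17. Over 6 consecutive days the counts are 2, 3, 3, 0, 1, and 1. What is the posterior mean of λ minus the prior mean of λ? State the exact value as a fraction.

-10/391

Total count: 2 + 3 + 3 + 0 + 1 + 1 = 10.
Total exposure: 6 days.
By Gamma–Poisson conjugacy, the posterior is Gamma(α + Σx, β + Σt) = Gamma(30 + 10, 17 + 6) = Gamma(40, 23).
Posterior mean = 40/23 = 40/23; prior mean = 30/17 = 30/17. Difference = 40/23 − 30/17 = -10/391.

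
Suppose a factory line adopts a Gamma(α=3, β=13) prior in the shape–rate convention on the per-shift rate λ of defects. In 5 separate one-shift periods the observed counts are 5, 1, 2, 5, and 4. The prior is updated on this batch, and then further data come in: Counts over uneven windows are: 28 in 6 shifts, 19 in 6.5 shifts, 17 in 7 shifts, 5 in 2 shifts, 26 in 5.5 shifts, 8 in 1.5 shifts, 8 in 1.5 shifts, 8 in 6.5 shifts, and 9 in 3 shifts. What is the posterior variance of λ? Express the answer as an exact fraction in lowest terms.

Total count: 5 + 1 + 2 + 5 + 4 = 17.
Total exposure: 5 shifts.
After the first batch: Gamma(3 + 17, 13 + 5) = Gamma(20, 18).
Total count: 28 + 19 + 17 + 5 + 26 + 8 + 8 + 8 + 9 = 128.
Total exposure: 6 + 6.5 + 7 + 2 + 5.5 + 1.5 + 1.5 + 6.5 + 3 = 39.5 shifts.
After the second batch: Gamma(20 + 128, 18 + 39.5) = Gamma(148, 115/2).
Posterior variance = α'/β'² = 148/(13225/4) = 592/13225.

592/13225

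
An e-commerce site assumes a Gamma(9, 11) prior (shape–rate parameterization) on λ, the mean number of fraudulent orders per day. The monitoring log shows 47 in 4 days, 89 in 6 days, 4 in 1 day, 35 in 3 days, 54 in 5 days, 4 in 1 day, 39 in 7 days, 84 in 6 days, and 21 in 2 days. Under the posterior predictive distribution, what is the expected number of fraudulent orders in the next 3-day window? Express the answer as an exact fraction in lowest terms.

Total count: 47 + 89 + 4 + 35 + 54 + 4 + 39 + 84 + 21 = 377.
Total exposure: 4 + 6 + 1 + 3 + 5 + 1 + 7 + 6 + 2 = 35 days.
Conjugate update: add total count to the shape and total exposure to the rate, giving Gamma(386, 46).
Predictive mean over a 3-day window = T·E[λ|data] = 3·386/46 = 579/23.

579/23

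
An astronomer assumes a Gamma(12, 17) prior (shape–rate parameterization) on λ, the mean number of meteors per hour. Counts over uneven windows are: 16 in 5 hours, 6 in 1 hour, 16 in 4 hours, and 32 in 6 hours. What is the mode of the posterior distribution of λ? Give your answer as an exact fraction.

Total count: 16 + 6 + 16 + 32 = 70.
Total exposure: 5 + 1 + 4 + 6 = 16 hours.
Posterior: α' = 12 + 70 = 82, β' = 17 + 16 = 33.
Posterior mode = (α'−1)/β' = 81/33 = 27/11.

27/11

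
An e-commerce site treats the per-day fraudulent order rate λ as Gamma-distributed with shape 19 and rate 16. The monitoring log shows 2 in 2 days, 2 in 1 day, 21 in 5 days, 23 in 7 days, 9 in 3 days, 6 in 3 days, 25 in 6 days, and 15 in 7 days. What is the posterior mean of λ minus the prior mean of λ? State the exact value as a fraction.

Total count: 2 + 2 + 21 + 23 + 9 + 6 + 25 + 15 = 103.
Total exposure: 2 + 1 + 5 + 7 + 3 + 3 + 6 + 7 = 34 days.
Gamma(α, β) with Poisson data over total exposure Σt gives posterior Gamma(α+Σx, β+Σt) = Gamma(122, 50).
Posterior mean = 122/50 = 61/25; prior mean = 19/16 = 19/16. Difference = 61/25 − 19/16 = 501/400.

501/400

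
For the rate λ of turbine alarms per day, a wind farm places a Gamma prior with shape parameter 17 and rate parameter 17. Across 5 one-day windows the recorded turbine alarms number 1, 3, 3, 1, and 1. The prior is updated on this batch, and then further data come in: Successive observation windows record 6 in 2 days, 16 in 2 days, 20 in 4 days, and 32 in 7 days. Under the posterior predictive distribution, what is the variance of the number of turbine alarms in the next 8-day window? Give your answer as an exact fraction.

Total count: 1 + 3 + 3 + 1 + 1 = 9.
Total exposure: 5 days.
After the first batch: Gamma(17 + 9, 17 + 5) = Gamma(26, 22).
Total count: 6 + 16 + 20 + 32 = 74.
Total exposure: 2 + 2 + 4 + 7 = 15 days.
After the second batch: Gamma(26 + 74, 22 + 15) = Gamma(100, 37).
The posterior predictive for a window of length T is Negative Binomial with variance T·α'·(β'+T)/β'² = 8·100·45/1369 = 36000/1369.

36000/1369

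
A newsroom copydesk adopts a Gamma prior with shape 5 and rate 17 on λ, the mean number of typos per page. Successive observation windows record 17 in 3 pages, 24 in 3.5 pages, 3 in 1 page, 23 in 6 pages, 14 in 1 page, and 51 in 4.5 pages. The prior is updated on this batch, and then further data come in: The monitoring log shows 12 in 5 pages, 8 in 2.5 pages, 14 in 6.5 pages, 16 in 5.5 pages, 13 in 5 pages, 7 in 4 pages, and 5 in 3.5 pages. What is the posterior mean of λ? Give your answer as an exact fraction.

Total count: 17 + 24 + 3 + 23 + 14 + 51 = 132.
Total exposure: 3 + 3.5 + 1 + 6 + 1 + 4.5 = 19 pages.
After the first batch: Gamma(5 + 132, 17 + 19) = Gamma(137, 36).
Total count: 12 + 8 + 14 + 16 + 13 + 7 + 5 = 75.
Total exposure: 5 + 2.5 + 6.5 + 5.5 + 5 + 4 + 3.5 = 32 pages.
After the second batch: Gamma(137 + 75, 36 + 32) = Gamma(212, 68).
Posterior mean = α'/β' = 212/68 = 53/17.

53/17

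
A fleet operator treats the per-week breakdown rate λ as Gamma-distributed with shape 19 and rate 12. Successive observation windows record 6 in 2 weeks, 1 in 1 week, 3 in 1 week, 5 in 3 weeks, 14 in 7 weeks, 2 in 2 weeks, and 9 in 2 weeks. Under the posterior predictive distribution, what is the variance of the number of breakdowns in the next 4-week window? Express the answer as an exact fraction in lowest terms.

2006/225

Total count: 6 + 1 + 3 + 5 + 14 + 2 + 9 = 40.
Total exposure: 2 + 1 + 1 + 3 + 7 + 2 + 2 = 18 weeks.
Posterior: α' = 19 + 40 = 59, β' = 12 + 18 = 30.
The posterior predictive for a window of length T is Negative Binomial with variance T·α'·(β'+T)/β'² = 4·59·34/900 = 2006/225.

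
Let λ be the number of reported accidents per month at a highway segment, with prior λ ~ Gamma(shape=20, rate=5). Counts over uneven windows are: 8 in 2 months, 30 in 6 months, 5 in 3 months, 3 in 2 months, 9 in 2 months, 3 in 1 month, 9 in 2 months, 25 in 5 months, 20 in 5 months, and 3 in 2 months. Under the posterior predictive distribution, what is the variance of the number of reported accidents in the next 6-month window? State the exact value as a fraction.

6642/245

Total count: 8 + 30 + 5 + 3 + 9 + 3 + 9 + 25 + 20 + 3 = 115.
Total exposure: 2 + 6 + 3 + 2 + 2 + 1 + 2 + 5 + 5 + 2 = 30 months.
Gamma(α, β) with Poisson data over total exposure Σt gives posterior Gamma(α+Σx, β+Σt) = Gamma(135, 35).
The posterior predictive for a window of length T is Negative Binomial with variance T·α'·(β'+T)/β'² = 6·135·41/1225 = 6642/245.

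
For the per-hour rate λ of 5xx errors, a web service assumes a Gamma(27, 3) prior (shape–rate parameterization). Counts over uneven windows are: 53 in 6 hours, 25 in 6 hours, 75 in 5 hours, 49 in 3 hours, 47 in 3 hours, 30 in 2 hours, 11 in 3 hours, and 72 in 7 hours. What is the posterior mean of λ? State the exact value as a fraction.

389/38

Total count: 53 + 25 + 75 + 49 + 47 + 30 + 11 + 72 = 362.
Total exposure: 6 + 6 + 5 + 3 + 3 + 2 + 3 + 7 = 35 hours.
The Gamma prior is conjugate for the Poisson rate, so λ | data ~ Gamma(27+362, 3+35) = Gamma(389, 38).
Posterior mean = α'/β' = 389/38.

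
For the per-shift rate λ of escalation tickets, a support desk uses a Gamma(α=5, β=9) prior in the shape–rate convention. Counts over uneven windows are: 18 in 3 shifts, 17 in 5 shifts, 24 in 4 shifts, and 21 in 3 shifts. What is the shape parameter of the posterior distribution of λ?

85

Total count: 18 + 17 + 24 + 21 = 80.
Total exposure: 3 + 5 + 4 + 3 = 15 shifts.
Posterior: α' = 5 + 80 = 85, β' = 9 + 15 = 24.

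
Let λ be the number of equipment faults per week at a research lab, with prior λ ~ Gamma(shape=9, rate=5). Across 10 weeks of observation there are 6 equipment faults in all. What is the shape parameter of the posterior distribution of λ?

15

Total count 6 over total exposure 10 weeks.
By Gamma–Poisson conjugacy, the posterior is Gamma(α + Σx, β + Σt) = Gamma(9 + 6, 5 + 10) = Gamma(15, 15).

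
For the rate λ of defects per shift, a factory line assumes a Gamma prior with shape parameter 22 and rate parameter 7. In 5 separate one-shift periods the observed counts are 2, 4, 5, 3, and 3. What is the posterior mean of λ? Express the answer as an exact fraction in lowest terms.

13/4

Total count: 2 + 4 + 5 + 3 + 3 = 17.
Total exposure: 5 shifts.
The Gamma prior is conjugate for the Poisson rate, so λ | data ~ Gamma(22+17, 7+5) = Gamma(39, 12).
Posterior mean = α'/β' = 39/12 = 13/4.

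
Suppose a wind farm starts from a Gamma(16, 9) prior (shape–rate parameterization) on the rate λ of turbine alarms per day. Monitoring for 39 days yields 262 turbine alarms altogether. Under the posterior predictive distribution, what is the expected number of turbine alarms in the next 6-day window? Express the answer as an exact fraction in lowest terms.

139/4

Total count 262 over total exposure 39 days.
Gamma(α, β) with Poisson data over total exposure Σt gives posterior Gamma(α+Σx, β+Σt) = Gamma(278, 48).
Predictive mean over a 6-day window = T·E[λ|data] = 6·278/48 = 139/4.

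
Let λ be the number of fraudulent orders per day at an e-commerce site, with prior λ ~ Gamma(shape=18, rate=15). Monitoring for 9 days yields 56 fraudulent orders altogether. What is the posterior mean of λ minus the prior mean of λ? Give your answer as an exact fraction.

Total count 56 over total exposure 9 days.
By Gamma–Poisson conjugacy, the posterior is Gamma(α + Σx, β + Σt) = Gamma(18 + 56, 15 + 9) = Gamma(74, 24).
Posterior mean = 74/24 = 37/12; prior mean = 18/15 = 6/5. Difference = 37/12 − 6/5 = 113/60.

113/60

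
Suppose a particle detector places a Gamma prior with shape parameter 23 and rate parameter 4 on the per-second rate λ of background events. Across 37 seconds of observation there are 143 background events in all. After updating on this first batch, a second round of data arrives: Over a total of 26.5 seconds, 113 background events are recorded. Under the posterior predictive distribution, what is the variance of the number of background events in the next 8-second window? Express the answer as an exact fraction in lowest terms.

Total count 143 over total exposure 37 seconds.
After the first batch: Gamma(23 + 143, 4 + 37) = Gamma(166, 41).
Total count 113 over total exposure 26.5 seconds.
After the second batch: Gamma(166 + 113, 41 + 26.5) = Gamma(279, 135/2).
The posterior predictive for a window of length T is Negative Binomial with variance T·α'·(β'+T)/β'² = 8·279·(151/2)/(18225/4) = 74896/2025.

74896/2025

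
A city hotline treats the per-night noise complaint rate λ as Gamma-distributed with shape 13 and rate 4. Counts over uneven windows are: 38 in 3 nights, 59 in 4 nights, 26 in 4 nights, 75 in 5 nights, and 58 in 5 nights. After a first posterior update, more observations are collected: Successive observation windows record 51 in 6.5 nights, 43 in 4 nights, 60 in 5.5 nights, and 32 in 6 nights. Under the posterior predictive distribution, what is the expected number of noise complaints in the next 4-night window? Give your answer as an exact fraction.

1820/47

Total count: 38 + 59 + 26 + 75 + 58 = 256.
Total exposure: 3 + 4 + 4 + 5 + 5 = 21 nights.
After the first batch: Gamma(13 + 256, 4 + 21) = Gamma(269, 25).
Total count: 51 + 43 + 60 + 32 = 186.
Total exposure: 6.5 + 4 + 5.5 + 6 = 22 nights.
After the second batch: Gamma(269 + 186, 25 + 22) = Gamma(455, 47).
Predictive mean over a 4-night window = T·E[λ|data] = 4·455/47 = 1820/47.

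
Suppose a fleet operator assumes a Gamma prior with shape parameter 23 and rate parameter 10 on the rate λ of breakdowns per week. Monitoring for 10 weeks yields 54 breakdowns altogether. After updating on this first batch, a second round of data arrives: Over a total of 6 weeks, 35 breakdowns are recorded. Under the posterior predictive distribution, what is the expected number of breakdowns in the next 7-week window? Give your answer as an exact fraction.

392/13

Total count 54 over total exposure 10 weeks.
After the first batch: Gamma(23 + 54, 10 + 10) = Gamma(77, 20).
Total count 35 over total exposure 6 weeks.
After the second batch: Gamma(77 + 35, 20 + 6) = Gamma(112, 26).
Predictive mean over a 7-week window = T·E[λ|data] = 7·112/26 = 392/13.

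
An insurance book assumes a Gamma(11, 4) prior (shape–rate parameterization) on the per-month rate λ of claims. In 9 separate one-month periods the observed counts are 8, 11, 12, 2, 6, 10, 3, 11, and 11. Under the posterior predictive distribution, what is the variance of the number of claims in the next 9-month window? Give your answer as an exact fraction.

16830/169

Total count: 8 + 11 + 12 + 2 + 6 + 10 + 3 + 11 + 11 = 74.
Total exposure: 9 months.
Conjugate update: add total count to the shape and total exposure to the rate, giving Gamma(85, 13).
The posterior predictive for a window of length T is Negative Binomial with variance T·α'·(β'+T)/β'² = 9·85·22/169 = 16830/169.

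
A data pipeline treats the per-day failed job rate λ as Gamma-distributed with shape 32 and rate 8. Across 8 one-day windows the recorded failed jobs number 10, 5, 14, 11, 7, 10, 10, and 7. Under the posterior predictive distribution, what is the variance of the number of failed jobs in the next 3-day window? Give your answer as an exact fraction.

3021/128

Total count: 10 + 5 + 14 + 11 + 7 + 10 + 10 + 7 = 74.
Total exposure: 8 days.
Conjugate update: add total count to the shape and total exposure to the rate, giving Gamma(106, 16).
The posterior predictive for a window of length T is Negative Binomial with variance T·α'·(β'+T)/β'² = 3·106·19/256 = 3021/128.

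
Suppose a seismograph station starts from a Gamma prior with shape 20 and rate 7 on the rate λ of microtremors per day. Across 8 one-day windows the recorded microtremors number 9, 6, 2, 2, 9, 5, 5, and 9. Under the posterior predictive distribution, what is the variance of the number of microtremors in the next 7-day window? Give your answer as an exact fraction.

10318/225

Total count: 9 + 6 + 2 + 2 + 9 + 5 + 5 + 9 = 47.
Total exposure: 8 days.
By Gamma–Poisson conjugacy, the posterior is Gamma(α + Σx, β + Σt) = Gamma(20 + 47, 7 + 8) = Gamma(67, 15).
The posterior predictive for a window of length T is Negative Binomial with variance T·α'·(β'+T)/β'² = 7·67·22/225 = 10318/225.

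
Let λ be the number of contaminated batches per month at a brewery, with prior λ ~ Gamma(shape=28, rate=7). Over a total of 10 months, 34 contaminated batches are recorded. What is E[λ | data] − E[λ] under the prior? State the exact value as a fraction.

Total count 34 over total exposure 10 months.
Gamma(α, β) with Poisson data over total exposure Σt gives posterior Gamma(α+Σx, β+Σt) = Gamma(62, 17).
Posterior mean = 62/17 = 62/17; prior mean = 28/7 = 4. Difference = 62/17 − 4 = -6/17.

-6/17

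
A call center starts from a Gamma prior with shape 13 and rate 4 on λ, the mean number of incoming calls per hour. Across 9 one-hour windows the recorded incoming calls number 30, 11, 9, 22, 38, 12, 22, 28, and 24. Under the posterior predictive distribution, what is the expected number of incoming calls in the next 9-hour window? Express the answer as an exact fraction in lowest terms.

Total count: 30 + 11 + 9 + 22 + 38 + 12 + 22 + 28 + 24 = 196.
Total exposure: 9 hours.
By Gamma–Poisson conjugacy, the posterior is Gamma(α + Σx, β + Σt) = Gamma(13 + 196, 4 + 9) = Gamma(209, 13).
Predictive mean over a 9-hour window = T·E[λ|data] = 9·209/13 = 1881/13.

1881/13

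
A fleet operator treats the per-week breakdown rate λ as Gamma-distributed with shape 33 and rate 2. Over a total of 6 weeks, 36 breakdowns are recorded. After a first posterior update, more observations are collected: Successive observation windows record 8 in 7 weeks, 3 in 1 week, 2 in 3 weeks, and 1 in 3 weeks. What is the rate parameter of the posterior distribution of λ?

22

Total count 36 over total exposure 6 weeks.
After the first batch: Gamma(33 + 36, 2 + 6) = Gamma(69, 8).
Total count: 8 + 3 + 2 + 1 = 14.
Total exposure: 7 + 1 + 3 + 3 = 14 weeks.
After the second batch: Gamma(69 + 14, 8 + 14) = Gamma(83, 22).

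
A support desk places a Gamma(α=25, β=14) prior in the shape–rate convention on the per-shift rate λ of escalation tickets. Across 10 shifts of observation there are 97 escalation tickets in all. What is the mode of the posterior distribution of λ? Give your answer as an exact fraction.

121/24

Total count 97 over total exposure 10 shifts.
Posterior: α' = 25 + 97 = 122, β' = 14 + 10 = 24.
Posterior mode = (α'−1)/β' = 121/24.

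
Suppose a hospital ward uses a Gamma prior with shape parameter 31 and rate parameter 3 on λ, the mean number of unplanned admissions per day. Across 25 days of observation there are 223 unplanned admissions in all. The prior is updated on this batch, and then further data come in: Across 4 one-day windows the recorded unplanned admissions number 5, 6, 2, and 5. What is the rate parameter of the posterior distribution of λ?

Total count 223 over total exposure 25 days.
After the first batch: Gamma(31 + 223, 3 + 25) = Gamma(254, 28).
Total count: 5 + 6 + 2 + 5 = 18.
Total exposure: 4 days.
After the second batch: Gamma(254 + 18, 28 + 4) = Gamma(272, 32).

32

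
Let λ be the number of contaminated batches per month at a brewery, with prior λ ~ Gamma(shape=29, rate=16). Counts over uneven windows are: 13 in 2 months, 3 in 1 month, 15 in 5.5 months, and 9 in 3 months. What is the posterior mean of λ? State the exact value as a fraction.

138/55

Total count: 13 + 3 + 15 + 9 = 40.
Total exposure: 2 + 1 + 5.5 + 3 = 11.5 months.
Conjugate update: add total count to the shape and total exposure to the rate, giving Gamma(69, 55/2).
Posterior mean = α'/β' = 69/(55/2) = 138/55.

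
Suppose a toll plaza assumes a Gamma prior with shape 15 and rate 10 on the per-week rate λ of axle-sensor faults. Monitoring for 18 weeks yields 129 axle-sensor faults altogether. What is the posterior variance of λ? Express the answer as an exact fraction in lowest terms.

Total count 129 over total exposure 18 weeks.
Conjugate update: add total count to the shape and total exposure to the rate, giving Gamma(144, 28).
Posterior variance = α'/β'² = 144/784 = 9/49.

9/49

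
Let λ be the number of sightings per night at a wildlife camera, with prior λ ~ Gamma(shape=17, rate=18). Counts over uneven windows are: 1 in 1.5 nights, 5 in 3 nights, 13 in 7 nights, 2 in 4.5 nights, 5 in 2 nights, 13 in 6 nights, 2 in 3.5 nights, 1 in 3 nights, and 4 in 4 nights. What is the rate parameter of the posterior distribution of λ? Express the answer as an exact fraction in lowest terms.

105/2

Total count: 1 + 5 + 13 + 2 + 5 + 13 + 2 + 1 + 4 = 46.
Total exposure: 1.5 + 3 + 7 + 4.5 + 2 + 6 + 3.5 + 3 + 4 = 34.5 nights.
Conjugate update: add total count to the shape and total exposure to the rate, giving Gamma(63, 105/2).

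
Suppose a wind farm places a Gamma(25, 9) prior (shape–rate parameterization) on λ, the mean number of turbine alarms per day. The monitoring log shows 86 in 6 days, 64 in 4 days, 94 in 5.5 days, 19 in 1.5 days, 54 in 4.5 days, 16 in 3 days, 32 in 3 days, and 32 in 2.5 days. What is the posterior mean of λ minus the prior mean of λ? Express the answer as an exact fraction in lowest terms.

Total count: 86 + 64 + 94 + 19 + 54 + 16 + 32 + 32 = 397.
Total exposure: 6 + 4 + 5.5 + 1.5 + 4.5 + 3 + 3 + 2.5 = 30 days.
The Gamma prior is conjugate for the Poisson rate, so λ | data ~ Gamma(25+397, 9+30) = Gamma(422, 39).
Posterior mean = 422/39 = 422/39; prior mean = 25/9 = 25/9. Difference = 422/39 − 25/9 = 941/117.

941/117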